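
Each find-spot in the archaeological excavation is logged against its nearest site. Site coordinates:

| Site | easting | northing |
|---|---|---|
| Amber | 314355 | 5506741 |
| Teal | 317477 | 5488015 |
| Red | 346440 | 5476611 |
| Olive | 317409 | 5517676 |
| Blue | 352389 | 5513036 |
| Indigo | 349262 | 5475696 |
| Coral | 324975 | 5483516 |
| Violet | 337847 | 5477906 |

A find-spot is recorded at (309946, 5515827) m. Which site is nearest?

Squared distances to each site:
Amber: 101994677.000; Teal: 830223305.000; Red: 2869706692.000; Olive: 59115170.000; Blue: 1809197930.000; Indigo: 3156245017.000; Coral: 1269871562.000; Violet: 2216468042.000.
Minimum at Olive.

Olive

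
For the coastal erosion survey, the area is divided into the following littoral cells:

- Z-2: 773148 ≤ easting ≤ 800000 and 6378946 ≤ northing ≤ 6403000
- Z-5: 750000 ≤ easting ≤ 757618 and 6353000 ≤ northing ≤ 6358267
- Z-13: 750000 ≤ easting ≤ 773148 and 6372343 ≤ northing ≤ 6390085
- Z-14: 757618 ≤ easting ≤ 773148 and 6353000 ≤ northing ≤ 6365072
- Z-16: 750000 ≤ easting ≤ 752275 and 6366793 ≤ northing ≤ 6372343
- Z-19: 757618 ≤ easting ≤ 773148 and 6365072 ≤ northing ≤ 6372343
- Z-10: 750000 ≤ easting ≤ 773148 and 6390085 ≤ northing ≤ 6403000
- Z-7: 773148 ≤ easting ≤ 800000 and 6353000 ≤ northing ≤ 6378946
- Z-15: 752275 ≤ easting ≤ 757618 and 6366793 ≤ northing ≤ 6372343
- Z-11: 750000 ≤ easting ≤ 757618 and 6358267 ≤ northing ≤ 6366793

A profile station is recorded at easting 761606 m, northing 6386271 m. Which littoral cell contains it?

The point has easting = 761606 and northing = 6386271.
Only Z-13 satisfies 750000 ≤ easting ≤ 773148 and 6372343 ≤ northing ≤ 6390085.

Z-13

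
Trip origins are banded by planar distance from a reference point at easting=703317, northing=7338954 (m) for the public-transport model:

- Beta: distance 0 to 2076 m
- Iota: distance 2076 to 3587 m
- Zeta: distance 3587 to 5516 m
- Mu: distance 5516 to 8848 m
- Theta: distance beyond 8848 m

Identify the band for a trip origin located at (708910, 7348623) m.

Theta

Distance = √((708910−703317)² + (7348623−7338954)²) = √(31281649.000 + 93489561.000) = 11170.103 m.
8848 ≤ 11170.103 < ∞ → Theta.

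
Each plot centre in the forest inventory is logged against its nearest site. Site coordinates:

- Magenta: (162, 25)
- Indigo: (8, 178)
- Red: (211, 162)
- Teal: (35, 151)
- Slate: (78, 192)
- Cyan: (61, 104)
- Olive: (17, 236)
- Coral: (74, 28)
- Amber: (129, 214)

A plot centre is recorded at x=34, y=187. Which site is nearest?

Squared distances to each site:
Magenta: 42628.000; Indigo: 757.000; Red: 31954.000; Teal: 1297.000; Slate: 1961.000; Cyan: 7618.000; Olive: 2690.000; Coral: 26881.000; Amber: 9754.000.
Minimum at Indigo.

Indigo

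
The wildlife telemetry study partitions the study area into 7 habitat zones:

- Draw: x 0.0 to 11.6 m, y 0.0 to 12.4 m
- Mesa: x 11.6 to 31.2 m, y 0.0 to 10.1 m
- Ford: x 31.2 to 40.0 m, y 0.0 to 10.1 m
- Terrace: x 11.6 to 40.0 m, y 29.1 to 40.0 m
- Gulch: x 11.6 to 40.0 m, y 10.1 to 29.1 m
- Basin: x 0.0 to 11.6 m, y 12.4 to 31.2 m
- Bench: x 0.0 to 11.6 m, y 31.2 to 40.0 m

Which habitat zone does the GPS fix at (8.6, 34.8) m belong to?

The point has x = 8.6 and y = 34.8.
Only Bench satisfies 0.0 ≤ x ≤ 11.6 and 31.2 ≤ y ≤ 40.0.

Bench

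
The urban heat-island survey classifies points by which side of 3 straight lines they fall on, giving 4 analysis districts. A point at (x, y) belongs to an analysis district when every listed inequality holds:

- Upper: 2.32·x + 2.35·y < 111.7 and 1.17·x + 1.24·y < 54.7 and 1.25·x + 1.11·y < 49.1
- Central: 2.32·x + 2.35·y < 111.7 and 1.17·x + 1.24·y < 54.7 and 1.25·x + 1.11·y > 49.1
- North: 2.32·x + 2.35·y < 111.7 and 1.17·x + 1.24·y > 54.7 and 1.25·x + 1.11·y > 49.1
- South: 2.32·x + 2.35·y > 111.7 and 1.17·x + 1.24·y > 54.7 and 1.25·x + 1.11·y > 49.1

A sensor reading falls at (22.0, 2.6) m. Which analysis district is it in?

Upper

2.32·22.0 + 2.35·2.6 = 57.150, which is < 111.7
1.17·22.0 + 1.24·2.6 = 28.964, which is < 54.7
1.25·22.0 + 1.11·2.6 = 30.386, which is < 49.1
This sign pattern matches Upper.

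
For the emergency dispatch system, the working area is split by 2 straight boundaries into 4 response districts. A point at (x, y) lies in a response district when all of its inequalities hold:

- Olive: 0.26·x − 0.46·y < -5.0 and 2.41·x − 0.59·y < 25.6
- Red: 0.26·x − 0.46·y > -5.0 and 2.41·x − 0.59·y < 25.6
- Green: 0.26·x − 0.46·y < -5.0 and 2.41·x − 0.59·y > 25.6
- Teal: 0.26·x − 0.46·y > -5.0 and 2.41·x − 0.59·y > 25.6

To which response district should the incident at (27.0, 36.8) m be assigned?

0.26·27.0 − 0.46·36.8 = -9.908, which is < -5.0
2.41·27.0 − 0.59·36.8 = 43.358, which is > 25.6
This sign pattern matches Green.

Green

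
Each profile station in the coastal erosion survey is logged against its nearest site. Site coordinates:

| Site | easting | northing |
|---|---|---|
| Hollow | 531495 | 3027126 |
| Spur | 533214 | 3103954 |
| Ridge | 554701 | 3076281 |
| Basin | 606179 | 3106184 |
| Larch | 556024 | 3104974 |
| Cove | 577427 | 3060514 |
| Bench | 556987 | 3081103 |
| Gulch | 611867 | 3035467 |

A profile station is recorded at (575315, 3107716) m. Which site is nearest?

Squared distances to each site:
Hollow: 8414940500.000; Spur: 1786646845.000; Ridge: 1413096221.000; Basin: 954933520.000; Larch: 379661245.000; Cove: 2232489348.000; Bench: 1044167353.000; Gulch: 6555966705.000.
Minimum at Larch.

Larch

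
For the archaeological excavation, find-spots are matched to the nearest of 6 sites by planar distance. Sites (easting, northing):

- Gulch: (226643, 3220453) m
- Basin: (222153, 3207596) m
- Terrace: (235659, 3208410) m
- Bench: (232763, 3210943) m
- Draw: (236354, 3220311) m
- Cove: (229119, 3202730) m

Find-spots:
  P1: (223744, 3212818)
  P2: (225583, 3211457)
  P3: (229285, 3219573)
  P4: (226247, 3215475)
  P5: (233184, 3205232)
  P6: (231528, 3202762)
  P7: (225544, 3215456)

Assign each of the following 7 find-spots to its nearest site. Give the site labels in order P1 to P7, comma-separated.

Basin, Basin, Gulch, Gulch, Terrace, Cove, Gulch

P1 → Basin (d²=29800565.00)
P2 → Basin (d²=26672221.00)
P3 → Gulch (d²=7754564.00)
P4 → Gulch (d²=24937300.00)
P5 → Terrace (d²=16225309.00)
P6 → Cove (d²=5804305.00)
P7 → Gulch (d²=26177810.00)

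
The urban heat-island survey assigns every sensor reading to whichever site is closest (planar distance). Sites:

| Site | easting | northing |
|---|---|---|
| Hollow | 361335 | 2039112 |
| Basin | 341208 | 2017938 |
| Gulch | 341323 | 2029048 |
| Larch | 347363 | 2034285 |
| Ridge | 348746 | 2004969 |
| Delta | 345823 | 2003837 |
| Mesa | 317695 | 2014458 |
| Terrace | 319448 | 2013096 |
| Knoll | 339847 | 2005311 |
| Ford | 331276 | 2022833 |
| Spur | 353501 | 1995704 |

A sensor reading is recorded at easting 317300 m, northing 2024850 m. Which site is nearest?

Mesa

Squared distances to each site:
Hollow: 2142485869.000; Basin: 619368208.000; Gulch: 594727733.000; Larch: 992803194.000; Ridge: 1384105077.000; Delta: 1255107698.000; Mesa: 108149689.000; Terrace: 142770420.000; Knoll: 890139730.000; Ford: 199396865.000; Spur: 2160001717.000.
Minimum at Mesa.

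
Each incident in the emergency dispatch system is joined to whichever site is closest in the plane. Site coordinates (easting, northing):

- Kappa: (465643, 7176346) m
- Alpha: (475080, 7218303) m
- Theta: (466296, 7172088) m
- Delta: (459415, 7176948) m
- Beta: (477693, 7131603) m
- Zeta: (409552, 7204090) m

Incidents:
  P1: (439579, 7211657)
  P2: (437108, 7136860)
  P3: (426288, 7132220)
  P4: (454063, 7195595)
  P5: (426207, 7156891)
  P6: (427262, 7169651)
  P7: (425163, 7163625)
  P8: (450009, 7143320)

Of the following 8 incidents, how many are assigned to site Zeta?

1

P1 → Zeta
P2 → Beta
P3 → Beta
P4 → Delta
P5 → Delta
P6 → Delta
P7 → Delta
P8 → Beta
1 of the 8 goes to Zeta.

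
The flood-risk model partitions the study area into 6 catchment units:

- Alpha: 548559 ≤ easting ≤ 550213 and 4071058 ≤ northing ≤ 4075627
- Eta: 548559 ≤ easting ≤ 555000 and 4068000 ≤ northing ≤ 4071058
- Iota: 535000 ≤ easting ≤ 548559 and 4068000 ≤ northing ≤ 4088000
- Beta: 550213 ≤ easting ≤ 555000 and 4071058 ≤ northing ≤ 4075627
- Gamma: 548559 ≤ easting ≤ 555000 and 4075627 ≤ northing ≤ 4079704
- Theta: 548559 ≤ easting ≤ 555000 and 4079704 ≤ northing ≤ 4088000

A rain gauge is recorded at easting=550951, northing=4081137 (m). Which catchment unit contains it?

Theta

The point has easting = 550951 and northing = 4081137.
Only Theta satisfies 548559 ≤ easting ≤ 555000 and 4079704 ≤ northing ≤ 4088000.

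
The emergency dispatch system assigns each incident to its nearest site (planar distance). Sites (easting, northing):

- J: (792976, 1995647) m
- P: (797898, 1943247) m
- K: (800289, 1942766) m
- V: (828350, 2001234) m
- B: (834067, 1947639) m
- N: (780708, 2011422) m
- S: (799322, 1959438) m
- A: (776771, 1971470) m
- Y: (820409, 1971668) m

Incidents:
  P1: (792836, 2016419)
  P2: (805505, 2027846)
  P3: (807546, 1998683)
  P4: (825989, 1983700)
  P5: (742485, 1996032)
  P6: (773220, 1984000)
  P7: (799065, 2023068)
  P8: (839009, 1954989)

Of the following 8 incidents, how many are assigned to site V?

P1 → N
P2 → N
P3 → J
P4 → Y
P5 → N
P6 → A
P7 → N
P8 → B
0 of the 8 go to V.

0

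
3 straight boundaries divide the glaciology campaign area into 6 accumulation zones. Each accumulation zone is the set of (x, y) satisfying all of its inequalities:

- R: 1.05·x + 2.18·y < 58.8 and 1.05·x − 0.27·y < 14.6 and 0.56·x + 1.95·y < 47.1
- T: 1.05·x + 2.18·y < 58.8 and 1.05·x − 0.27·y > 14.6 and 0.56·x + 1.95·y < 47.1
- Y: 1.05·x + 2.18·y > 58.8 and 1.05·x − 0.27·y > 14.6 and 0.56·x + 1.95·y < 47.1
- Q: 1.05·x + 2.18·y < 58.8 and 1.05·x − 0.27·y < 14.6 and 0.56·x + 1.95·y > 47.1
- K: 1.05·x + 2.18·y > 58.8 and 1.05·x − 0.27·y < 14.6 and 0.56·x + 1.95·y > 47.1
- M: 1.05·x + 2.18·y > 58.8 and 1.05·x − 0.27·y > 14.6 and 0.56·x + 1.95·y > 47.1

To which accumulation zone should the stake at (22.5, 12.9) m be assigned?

T

1.05·22.5 + 2.18·12.9 = 51.747, which is < 58.8
1.05·22.5 − 0.27·12.9 = 20.142, which is > 14.6
0.56·22.5 + 1.95·12.9 = 37.755, which is < 47.1
This sign pattern matches T.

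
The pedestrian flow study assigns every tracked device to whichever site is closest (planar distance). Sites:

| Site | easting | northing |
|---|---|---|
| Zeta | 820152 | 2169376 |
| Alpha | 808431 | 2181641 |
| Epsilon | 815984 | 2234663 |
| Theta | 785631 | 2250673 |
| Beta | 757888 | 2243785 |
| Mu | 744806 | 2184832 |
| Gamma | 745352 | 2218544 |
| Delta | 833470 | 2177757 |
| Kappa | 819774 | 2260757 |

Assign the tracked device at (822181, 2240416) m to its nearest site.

Squared distances to each site:
Zeta: 5050798441.000; Alpha: 3643563125.000; Epsilon: 71499818.000; Theta: 1441108549.000; Beta: 4144940010.000; Mu: 9076471681.000; Gamma: 6381079625.000; Delta: 4053591802.000; Kappa: 419549930.000.
Minimum at Epsilon.

Epsilon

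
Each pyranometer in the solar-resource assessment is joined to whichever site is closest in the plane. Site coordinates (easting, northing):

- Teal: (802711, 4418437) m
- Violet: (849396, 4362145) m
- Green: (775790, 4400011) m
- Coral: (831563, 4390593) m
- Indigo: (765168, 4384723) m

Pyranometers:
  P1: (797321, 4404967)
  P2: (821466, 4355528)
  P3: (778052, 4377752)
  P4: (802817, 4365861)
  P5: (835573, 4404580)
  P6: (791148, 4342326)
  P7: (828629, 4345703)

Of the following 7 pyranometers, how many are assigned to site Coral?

P1 → Teal
P2 → Violet
P3 → Indigo
P4 → Coral
P5 → Coral
P6 → Indigo
P7 → Violet
2 of the 7 go to Coral.

2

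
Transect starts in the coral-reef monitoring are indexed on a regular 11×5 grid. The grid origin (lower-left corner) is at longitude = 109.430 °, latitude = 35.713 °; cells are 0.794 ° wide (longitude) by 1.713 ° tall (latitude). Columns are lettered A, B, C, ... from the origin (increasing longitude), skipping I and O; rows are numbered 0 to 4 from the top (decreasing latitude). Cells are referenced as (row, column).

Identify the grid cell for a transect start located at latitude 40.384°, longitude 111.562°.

Column index: ⌊(111.562 − 109.430) / 0.794⌋ = ⌊2.685⌋ = 2 → column C
Row offset from origin: ⌊(40.384 − 35.713) / 1.713⌋ = ⌊2.727⌋ = 2 → row 2 (counted from top)

(2, C)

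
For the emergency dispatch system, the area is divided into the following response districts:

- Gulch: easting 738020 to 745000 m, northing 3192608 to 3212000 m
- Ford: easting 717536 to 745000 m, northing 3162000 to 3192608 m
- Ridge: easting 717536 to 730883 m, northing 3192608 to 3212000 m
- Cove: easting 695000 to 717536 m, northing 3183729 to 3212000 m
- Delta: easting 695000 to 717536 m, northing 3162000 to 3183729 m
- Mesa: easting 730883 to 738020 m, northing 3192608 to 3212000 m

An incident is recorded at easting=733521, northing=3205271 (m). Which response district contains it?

Mesa

The point has easting = 733521 and northing = 3205271.
Only Mesa satisfies 730883 ≤ easting ≤ 738020 and 3192608 ≤ northing ≤ 3212000.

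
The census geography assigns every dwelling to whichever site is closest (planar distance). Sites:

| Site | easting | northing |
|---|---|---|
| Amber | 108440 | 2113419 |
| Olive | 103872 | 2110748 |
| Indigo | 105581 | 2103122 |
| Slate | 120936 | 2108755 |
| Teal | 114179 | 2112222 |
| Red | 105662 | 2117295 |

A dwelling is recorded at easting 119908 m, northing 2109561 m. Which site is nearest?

Squared distances to each site:
Amber: 146399188.000; Olive: 258562265.000; Indigo: 246723650.000; Slate: 1706420.000; Teal: 39902362.000; Red: 262763272.000.
Minimum at Slate.

Slate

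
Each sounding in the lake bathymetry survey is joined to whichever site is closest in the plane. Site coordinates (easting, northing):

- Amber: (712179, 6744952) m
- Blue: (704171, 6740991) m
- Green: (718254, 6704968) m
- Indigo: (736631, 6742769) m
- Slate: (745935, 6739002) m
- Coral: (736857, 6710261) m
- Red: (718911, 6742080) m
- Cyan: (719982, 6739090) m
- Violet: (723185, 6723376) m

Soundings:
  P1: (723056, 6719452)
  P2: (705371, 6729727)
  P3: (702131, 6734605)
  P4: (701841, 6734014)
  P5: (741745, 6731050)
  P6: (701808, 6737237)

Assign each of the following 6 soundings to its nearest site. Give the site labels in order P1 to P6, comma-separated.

Violet, Blue, Blue, Blue, Slate, Blue

P1 → Violet (d²=15414417.00)
P2 → Blue (d²=128317696.00)
P3 → Blue (d²=44942596.00)
P4 → Blue (d²=54107429.00)
P5 → Slate (d²=80790404.00)
P6 → Blue (d²=19676285.00)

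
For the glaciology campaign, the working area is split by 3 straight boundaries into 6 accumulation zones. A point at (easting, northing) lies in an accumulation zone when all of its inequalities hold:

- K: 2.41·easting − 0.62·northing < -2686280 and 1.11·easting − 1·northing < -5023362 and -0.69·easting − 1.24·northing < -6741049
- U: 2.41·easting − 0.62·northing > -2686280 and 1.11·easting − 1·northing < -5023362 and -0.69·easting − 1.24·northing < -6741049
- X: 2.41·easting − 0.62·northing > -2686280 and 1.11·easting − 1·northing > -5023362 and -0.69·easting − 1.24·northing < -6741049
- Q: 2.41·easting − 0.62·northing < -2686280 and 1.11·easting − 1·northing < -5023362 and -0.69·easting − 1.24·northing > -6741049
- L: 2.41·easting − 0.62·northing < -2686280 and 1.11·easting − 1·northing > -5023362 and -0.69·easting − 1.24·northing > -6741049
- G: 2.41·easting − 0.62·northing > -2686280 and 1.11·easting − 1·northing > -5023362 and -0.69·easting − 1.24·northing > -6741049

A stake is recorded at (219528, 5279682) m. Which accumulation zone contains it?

2.41·219528 − 0.62·5279682 = -2744340.360, which is < -2686280
1.11·219528 − 1·5279682 = -5036005.920, which is < -5023362
-0.69·219528 − 1.24·5279682 = -6698280.000, which is > -6741049
This sign pattern matches Q.

Q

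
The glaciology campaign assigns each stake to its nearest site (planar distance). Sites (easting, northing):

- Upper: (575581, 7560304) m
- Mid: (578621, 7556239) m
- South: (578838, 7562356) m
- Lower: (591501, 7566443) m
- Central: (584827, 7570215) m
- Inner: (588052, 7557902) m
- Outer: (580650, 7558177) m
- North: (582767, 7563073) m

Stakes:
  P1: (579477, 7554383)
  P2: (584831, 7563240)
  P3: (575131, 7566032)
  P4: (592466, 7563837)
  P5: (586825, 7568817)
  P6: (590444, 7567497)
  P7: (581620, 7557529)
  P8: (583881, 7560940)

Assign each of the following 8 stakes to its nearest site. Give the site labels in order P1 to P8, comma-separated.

P1 → Mid (d²=4177472.00)
P2 → North (d²=4287985.00)
P3 → South (d²=27254825.00)
P4 → Lower (d²=7722461.00)
P5 → Central (d²=5946408.00)
P6 → Lower (d²=2228165.00)
P7 → Outer (d²=1360804.00)
P8 → North (d²=5790685.00)

Mid, North, South, Lower, Central, Lower, Outer, North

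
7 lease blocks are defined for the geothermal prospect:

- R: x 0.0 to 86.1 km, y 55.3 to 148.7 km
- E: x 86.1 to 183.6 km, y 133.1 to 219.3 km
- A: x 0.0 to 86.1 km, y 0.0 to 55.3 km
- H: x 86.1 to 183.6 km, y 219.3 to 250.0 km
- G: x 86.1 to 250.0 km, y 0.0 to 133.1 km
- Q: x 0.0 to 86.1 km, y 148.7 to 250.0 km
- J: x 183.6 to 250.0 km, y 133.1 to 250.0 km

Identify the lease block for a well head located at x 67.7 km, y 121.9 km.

R

The point has x = 67.7 and y = 121.9.
Only R satisfies 0.0 ≤ x ≤ 86.1 and 55.3 ≤ y ≤ 148.7.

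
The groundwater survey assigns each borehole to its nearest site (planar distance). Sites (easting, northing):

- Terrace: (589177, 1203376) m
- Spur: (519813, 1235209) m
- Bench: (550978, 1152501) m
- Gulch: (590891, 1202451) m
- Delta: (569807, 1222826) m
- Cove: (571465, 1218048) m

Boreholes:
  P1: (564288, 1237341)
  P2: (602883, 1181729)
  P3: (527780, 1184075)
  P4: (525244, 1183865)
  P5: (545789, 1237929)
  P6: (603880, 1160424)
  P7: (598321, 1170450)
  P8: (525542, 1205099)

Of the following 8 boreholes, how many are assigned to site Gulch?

3

P1 → Delta
P2 → Gulch
P3 → Bench
P4 → Bench
P5 → Spur
P6 → Gulch
P7 → Gulch
P8 → Spur
3 of the 8 go to Gulch.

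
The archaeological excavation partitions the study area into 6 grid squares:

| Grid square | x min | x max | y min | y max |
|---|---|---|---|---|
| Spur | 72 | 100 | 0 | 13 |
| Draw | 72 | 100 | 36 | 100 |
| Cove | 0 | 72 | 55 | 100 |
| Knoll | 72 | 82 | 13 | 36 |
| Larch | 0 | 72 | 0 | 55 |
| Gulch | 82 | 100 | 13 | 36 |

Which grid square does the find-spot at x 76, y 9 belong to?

The point has x = 76 and y = 9.
Only Spur satisfies 72 ≤ x ≤ 100 and 0 ≤ y ≤ 13.

Spur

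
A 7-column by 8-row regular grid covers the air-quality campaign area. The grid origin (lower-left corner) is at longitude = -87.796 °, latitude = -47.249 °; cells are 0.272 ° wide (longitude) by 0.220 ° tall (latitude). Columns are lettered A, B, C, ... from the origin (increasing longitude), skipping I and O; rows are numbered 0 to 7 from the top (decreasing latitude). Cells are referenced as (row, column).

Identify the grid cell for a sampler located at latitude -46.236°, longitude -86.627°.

(3, E)

Column index: ⌊(-86.627 − -87.796) / 0.272⌋ = ⌊4.298⌋ = 4 → column E
Row offset from origin: ⌊(-46.236 − -47.249) / 0.220⌋ = ⌊4.605⌋ = 4 → row 3 (counted from top)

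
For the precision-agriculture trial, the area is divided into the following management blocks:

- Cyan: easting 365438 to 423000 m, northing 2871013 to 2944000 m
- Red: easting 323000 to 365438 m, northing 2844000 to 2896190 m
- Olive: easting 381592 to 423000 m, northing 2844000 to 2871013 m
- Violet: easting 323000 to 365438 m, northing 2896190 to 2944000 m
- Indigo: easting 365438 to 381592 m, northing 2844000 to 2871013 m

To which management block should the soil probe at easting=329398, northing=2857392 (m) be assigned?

The point has easting = 329398 and northing = 2857392.
Only Red satisfies 323000 ≤ easting ≤ 365438 and 2844000 ≤ northing ≤ 2896190.

Red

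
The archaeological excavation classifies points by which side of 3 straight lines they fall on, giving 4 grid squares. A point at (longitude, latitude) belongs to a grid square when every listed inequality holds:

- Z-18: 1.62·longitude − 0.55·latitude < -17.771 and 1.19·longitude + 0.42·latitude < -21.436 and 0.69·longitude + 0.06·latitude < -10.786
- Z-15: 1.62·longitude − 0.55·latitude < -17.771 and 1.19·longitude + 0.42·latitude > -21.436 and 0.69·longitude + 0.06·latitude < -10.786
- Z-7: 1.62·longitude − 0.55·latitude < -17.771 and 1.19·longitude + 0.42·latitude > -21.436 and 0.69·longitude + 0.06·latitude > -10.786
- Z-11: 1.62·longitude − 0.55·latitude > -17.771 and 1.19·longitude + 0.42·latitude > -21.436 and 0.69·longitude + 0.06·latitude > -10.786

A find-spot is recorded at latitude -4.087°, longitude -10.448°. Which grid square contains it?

Z-11

1.62·-10.448 − 0.55·-4.087 = -14.678, which is > -17.771
1.19·-10.448 + 0.42·-4.087 = -14.150, which is > -21.436
0.69·-10.448 + 0.06·-4.087 = -7.454, which is > -10.786
This sign pattern matches Z-11.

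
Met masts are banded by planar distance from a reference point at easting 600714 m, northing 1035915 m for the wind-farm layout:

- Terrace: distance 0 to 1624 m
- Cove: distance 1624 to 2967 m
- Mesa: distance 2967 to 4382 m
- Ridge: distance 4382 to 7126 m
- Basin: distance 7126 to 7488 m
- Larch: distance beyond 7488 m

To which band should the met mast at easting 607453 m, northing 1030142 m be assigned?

Distance = √((607453−600714)² + (1030142−1035915)²) = √(45414121.000 + 33327529.000) = 8873.649 m.
7488 ≤ 8873.649 < ∞ → Larch.

Larch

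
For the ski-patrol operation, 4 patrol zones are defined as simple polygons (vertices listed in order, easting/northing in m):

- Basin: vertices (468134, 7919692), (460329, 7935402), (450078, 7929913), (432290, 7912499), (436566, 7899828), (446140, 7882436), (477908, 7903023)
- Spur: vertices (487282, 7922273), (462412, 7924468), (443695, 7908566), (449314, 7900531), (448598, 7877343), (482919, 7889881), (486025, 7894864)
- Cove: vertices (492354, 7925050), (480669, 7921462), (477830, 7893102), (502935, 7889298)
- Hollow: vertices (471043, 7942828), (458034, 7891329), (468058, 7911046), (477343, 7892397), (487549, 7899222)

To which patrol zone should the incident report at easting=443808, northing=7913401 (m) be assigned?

Basin

Cast a ray rightward from (443808, 7913401). For each polygon, the edges (by vertex number in listed order) whose endpoints lie on opposite sides of northing = 7913401, where each meets that height, and whether that is right or left of the point:
Basin: 3–4 at easting≈433211.4 (left), 7–1 at easting≈471822.8 (right) → 1 crossing.
Spur: 2–3 at easting≈449385.9 (right), 7–1 at easting≈486875.1 (right) → 2 crossings.
Cove: 2–3 at easting≈479862.0 (right), 4–1 at easting≈495801.6 (right) → 2 crossings.
Hollow: 1–2 at easting≈463609.5 (right), 5–1 at easting≈482181.9 (right) → 2 crossings.
Only Basin has an odd count, so the point is inside Basin.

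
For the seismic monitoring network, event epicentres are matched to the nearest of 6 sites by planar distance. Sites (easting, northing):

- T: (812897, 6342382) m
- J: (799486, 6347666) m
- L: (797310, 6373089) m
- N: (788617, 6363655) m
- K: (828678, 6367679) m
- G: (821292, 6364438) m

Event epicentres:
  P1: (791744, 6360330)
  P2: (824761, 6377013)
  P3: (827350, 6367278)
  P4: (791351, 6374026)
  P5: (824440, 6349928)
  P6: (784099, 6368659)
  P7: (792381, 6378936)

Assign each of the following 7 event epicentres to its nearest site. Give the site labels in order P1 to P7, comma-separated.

P1 → N (d²=20833754.00)
P2 → K (d²=102466445.00)
P3 → K (d²=1924385.00)
P4 → L (d²=36387650.00)
P5 → T (d²=190182965.00)
P6 → N (d²=45452340.00)
P7 → L (d²=58482450.00)

N, K, K, L, T, N, L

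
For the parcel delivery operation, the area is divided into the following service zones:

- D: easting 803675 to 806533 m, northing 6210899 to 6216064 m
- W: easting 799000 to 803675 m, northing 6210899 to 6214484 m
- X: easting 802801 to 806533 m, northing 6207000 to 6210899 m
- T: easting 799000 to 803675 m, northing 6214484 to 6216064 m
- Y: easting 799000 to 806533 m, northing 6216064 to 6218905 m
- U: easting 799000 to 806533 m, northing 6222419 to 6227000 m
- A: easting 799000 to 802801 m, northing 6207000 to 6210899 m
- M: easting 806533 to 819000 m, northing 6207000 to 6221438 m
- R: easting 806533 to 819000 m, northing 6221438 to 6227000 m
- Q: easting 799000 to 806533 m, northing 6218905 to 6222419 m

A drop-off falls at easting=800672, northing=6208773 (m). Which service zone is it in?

A

The point has easting = 800672 and northing = 6208773.
Only A satisfies 799000 ≤ easting ≤ 802801 and 6207000 ≤ northing ≤ 6210899.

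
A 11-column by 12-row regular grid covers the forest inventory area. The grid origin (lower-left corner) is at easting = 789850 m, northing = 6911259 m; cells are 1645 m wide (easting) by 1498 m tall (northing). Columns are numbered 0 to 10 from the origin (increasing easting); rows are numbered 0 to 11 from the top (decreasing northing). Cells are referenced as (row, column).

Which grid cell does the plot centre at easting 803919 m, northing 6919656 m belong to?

Column index: ⌊(803919 − 789850) / 1645⌋ = ⌊8.553⌋ = 8
Row offset from origin: ⌊(6919656 − 6911259) / 1498⌋ = ⌊5.605⌋ = 5 → row 6 (counted from top)

(6, 8)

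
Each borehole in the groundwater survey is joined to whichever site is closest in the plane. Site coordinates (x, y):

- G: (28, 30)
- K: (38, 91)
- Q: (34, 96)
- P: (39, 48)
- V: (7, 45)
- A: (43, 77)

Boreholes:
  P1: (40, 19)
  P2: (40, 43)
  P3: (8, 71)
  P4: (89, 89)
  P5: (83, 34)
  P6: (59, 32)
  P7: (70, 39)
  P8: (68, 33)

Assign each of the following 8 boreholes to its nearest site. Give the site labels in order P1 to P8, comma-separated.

G, P, V, A, P, P, P, P

P1 → G (d²=265.00)
P2 → P (d²=26.00)
P3 → V (d²=677.00)
P4 → A (d²=2260.00)
P5 → P (d²=2132.00)
P6 → P (d²=656.00)
P7 → P (d²=1042.00)
P8 → P (d²=1066.00)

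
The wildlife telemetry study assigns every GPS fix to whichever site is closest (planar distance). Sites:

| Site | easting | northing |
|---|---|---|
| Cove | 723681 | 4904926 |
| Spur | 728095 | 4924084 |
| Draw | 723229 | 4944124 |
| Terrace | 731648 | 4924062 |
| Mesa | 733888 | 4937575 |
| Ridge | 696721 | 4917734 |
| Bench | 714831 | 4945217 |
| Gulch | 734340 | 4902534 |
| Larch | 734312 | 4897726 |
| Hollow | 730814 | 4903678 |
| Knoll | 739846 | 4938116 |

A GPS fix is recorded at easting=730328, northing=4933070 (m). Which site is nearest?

Squared distances to each site:
Cove: 836267345.000; Spur: 85734485.000; Draw: 172586717.000; Terrace: 82886464.000; Mesa: 32968625.000; Ridge: 1364623345.000; Bench: 387706618.000; Gulch: 948543440.000; Larch: 1265070592.000; Hollow: 864125860.000; Knoll: 116054440.000.
Minimum at Mesa.

Mesa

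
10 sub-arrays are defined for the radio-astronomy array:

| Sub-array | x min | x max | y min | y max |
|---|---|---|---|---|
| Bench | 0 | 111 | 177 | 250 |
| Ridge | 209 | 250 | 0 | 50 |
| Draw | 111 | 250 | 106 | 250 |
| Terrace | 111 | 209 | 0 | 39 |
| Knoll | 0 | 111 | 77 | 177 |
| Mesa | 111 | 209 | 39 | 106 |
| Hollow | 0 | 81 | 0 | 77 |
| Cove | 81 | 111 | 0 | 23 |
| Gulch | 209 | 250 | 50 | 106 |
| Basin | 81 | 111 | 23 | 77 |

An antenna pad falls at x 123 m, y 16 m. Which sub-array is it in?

The point has x = 123 and y = 16.
Only Terrace satisfies 111 ≤ x ≤ 209 and 0 ≤ y ≤ 39.

Terrace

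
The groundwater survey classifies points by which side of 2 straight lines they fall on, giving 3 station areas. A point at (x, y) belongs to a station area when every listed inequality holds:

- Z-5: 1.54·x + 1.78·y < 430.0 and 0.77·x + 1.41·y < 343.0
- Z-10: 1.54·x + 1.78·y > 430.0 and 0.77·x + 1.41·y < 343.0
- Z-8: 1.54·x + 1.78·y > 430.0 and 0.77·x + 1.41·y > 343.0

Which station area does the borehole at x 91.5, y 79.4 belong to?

Z-5

1.54·91.5 + 1.78·79.4 = 282.242, which is < 430.0
0.77·91.5 + 1.41·79.4 = 182.409, which is < 343.0
This sign pattern matches Z-5.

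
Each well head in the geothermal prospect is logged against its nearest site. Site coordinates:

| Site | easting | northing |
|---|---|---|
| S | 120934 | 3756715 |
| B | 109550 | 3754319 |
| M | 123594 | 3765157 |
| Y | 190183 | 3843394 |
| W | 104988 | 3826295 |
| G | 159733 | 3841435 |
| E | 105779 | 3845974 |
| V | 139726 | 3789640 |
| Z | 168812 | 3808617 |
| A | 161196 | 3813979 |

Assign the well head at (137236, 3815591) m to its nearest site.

A

Squared distances to each site:
S: 3732138580.000; B: 4520772580.000; M: 2729692520.000; Y: 3576391618.000; W: 1154509120.000; G: 1174027345.000; E: 1912669538.000; V: 679654501.000; Z: 1045680452.000; A: 576680144.000.
Minimum at A.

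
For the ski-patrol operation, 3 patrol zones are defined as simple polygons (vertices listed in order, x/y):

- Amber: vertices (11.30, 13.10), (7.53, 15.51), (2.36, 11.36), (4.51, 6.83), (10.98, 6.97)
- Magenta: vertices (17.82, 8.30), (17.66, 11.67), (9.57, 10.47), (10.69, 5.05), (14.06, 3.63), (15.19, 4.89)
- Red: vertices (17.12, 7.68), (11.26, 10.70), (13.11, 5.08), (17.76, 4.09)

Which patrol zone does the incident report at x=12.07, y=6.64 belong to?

Cast a ray rightward from (12.07, 6.64). For each polygon, the edges (by vertex number in listed order) whose endpoints lie on opposite sides of y = 6.64, where each meets that height, and whether that is right or left of the point:
Amber: no edge straddles that height → 0 crossings.
Magenta: 3–4 at x≈10.361 (left), 6–1 at x≈16.540 (right) → 1 crossing.
Red: 2–3 at x≈12.596 (right), 4–1 at x≈17.305 (right) → 2 crossings.
Only Magenta has an odd count, so the point is inside Magenta.

Magenta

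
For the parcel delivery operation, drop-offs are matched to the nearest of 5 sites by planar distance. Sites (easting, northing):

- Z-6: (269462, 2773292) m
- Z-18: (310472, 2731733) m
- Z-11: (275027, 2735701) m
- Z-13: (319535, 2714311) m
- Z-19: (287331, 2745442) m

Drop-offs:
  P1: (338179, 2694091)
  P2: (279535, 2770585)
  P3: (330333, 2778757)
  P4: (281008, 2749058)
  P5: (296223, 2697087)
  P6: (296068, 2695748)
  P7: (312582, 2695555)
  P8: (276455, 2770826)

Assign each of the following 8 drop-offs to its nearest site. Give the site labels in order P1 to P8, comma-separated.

Z-13, Z-6, Z-18, Z-19, Z-13, Z-13, Z-13, Z-6

P1 → Z-13 (d²=756447136.00)
P2 → Z-6 (d²=108793178.00)
P3 → Z-18 (d²=2605715897.00)
P4 → Z-19 (d²=53055785.00)
P5 → Z-13 (d²=840115520.00)
P6 → Z-13 (d²=895285058.00)
P7 → Z-13 (d²=400131745.00)
P8 → Z-6 (d²=54983205.00)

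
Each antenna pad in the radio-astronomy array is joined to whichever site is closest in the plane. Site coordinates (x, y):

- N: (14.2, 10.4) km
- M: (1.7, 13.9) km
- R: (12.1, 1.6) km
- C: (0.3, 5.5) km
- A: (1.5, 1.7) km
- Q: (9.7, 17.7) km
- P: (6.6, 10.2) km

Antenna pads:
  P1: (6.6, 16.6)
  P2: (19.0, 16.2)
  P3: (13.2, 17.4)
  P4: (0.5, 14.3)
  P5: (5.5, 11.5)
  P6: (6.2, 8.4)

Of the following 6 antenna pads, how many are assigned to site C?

0

P1 → Q
P2 → N
P3 → Q
P4 → M
P5 → P
P6 → P
0 of the 6 go to C.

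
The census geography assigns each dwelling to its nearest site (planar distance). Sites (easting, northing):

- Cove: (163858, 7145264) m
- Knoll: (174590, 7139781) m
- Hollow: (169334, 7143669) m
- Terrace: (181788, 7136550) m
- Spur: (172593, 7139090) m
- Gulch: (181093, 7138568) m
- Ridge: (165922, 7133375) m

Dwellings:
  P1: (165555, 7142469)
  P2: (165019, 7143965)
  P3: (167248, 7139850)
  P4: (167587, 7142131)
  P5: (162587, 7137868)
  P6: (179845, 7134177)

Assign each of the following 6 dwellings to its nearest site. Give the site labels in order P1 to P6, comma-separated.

P1 → Cove (d²=10691834.00)
P2 → Cove (d²=3035322.00)
P3 → Hollow (d²=18936157.00)
P4 → Hollow (d²=5417453.00)
P5 → Ridge (d²=31309274.00)
P6 → Terrace (d²=9406378.00)

Cove, Cove, Hollow, Hollow, Ridge, Terrace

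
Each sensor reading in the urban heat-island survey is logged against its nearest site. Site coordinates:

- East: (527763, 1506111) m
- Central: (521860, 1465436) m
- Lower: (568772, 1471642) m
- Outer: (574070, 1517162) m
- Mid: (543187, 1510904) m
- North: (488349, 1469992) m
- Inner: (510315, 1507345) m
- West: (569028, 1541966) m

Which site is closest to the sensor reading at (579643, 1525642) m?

Squared distances to each site:
East: 3072994361.000; Central: 6963637525.000; Lower: 3034178641.000; Outer: 102968729.000; Mid: 1546248580.000; North: 11431516936.000; Inner: 5141151793.000; West: 379151201.000.
Minimum at Outer.

Outer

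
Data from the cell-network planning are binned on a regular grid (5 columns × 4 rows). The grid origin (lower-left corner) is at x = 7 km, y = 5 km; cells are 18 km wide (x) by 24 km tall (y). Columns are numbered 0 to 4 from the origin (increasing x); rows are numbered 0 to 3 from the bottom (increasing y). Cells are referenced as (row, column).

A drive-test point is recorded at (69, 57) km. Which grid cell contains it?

(2, 3)

Column index: ⌊(69 − 7) / 18⌋ = ⌊3.444⌋ = 3
Row offset from origin: ⌊(57 − 5) / 24⌋ = ⌊2.167⌋ = 2 → row 2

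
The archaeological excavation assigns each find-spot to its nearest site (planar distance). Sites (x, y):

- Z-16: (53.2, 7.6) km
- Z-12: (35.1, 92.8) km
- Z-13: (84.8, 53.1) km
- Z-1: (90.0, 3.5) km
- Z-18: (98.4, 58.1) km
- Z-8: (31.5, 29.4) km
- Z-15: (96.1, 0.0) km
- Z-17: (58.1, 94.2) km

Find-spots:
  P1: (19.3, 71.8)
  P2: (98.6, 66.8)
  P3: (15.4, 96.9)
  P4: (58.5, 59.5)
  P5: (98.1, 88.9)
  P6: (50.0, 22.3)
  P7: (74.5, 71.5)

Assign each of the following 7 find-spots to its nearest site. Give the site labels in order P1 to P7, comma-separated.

Z-12, Z-18, Z-12, Z-13, Z-18, Z-16, Z-13

P1 → Z-12 (d²=690.64)
P2 → Z-18 (d²=75.73)
P3 → Z-12 (d²=404.90)
P4 → Z-13 (d²=732.65)
P5 → Z-18 (d²=948.73)
P6 → Z-16 (d²=226.33)
P7 → Z-13 (d²=444.65)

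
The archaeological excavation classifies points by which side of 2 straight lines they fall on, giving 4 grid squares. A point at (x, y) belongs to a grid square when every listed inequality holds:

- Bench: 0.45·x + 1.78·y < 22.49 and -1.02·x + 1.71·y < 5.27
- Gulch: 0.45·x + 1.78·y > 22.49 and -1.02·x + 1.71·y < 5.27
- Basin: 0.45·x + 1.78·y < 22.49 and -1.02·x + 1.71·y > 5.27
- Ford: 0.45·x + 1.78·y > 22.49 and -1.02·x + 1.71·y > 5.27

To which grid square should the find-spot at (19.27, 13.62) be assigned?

Gulch

0.45·19.27 + 1.78·13.62 = 32.915, which is > 22.49
-1.02·19.27 + 1.71·13.62 = 3.635, which is < 5.27
This sign pattern matches Gulch.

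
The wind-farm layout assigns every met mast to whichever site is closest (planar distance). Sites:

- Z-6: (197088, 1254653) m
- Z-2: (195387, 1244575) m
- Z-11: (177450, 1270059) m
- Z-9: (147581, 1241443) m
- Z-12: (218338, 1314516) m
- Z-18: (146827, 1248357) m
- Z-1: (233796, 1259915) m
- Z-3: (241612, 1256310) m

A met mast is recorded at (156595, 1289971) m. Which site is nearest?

Squared distances to each site:
Z-6: 2887044173.000; Z-2: 3565616080.000; Z-11: 831418769.000; Z-9: 2436218980.000; Z-12: 4414655074.000; Z-18: 1827138820.000; Z-1: 6863357537.000; Z-3: 8360953210.000.
Minimum at Z-11.

Z-11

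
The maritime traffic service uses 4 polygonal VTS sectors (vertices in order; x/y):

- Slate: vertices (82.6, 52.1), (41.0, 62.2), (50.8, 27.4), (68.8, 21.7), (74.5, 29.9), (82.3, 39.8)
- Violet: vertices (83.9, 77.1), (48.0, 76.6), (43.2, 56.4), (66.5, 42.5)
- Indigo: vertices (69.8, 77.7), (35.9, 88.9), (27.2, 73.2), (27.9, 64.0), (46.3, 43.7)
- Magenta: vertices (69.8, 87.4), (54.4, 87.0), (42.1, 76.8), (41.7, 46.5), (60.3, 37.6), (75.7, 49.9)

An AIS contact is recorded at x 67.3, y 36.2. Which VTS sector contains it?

Cast a ray rightward from (67.3, 36.2). For each polygon, the edges (by vertex number in listed order) whose endpoints lie on opposite sides of y = 36.2, where each meets that height, and whether that is right or left of the point:
Slate: 2–3 at x≈48.32 (left), 5–6 at x≈79.46 (right) → 1 crossing.
Violet: no edge straddles that height → 0 crossings.
Indigo: no edge straddles that height → 0 crossings.
Magenta: no edge straddles that height → 0 crossings.
Only Slate has an odd count, so the point is inside Slate.

Slate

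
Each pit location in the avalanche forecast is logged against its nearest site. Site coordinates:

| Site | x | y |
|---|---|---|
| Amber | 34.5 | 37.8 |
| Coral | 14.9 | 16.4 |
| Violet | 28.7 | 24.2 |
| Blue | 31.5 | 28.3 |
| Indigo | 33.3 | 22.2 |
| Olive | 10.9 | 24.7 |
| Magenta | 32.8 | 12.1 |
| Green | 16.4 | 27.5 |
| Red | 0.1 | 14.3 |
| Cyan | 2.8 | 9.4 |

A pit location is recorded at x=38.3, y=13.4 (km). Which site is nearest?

Magenta

Squared distances to each site:
Amber: 609.800; Coral: 556.560; Violet: 208.800; Blue: 268.250; Indigo: 102.440; Olive: 878.450; Magenta: 31.940; Green: 678.420; Red: 1460.050; Cyan: 1276.250.
Minimum at Magenta.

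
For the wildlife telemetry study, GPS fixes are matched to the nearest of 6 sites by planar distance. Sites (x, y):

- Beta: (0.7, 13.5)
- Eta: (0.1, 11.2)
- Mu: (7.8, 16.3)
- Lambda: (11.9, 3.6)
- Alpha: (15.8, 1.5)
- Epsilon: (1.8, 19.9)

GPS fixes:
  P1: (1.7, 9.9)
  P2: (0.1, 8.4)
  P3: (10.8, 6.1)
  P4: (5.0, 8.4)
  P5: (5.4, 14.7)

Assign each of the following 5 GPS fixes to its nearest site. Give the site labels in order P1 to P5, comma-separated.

P1 → Eta (d²=4.25)
P2 → Eta (d²=7.84)
P3 → Lambda (d²=7.46)
P4 → Eta (d²=31.85)
P5 → Mu (d²=8.32)

Eta, Eta, Lambda, Eta, Mu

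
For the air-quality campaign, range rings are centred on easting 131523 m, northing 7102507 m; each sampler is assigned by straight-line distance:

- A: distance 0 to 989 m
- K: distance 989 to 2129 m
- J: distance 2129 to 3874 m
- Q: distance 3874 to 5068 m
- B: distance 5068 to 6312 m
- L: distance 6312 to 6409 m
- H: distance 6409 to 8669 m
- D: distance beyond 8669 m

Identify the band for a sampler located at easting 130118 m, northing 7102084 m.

K

Distance = √((130118−131523)² + (7102084−7102507)²) = √(1974025.000 + 178929.000) = 1467.295 m.
989 ≤ 1467.295 < 2129 → K.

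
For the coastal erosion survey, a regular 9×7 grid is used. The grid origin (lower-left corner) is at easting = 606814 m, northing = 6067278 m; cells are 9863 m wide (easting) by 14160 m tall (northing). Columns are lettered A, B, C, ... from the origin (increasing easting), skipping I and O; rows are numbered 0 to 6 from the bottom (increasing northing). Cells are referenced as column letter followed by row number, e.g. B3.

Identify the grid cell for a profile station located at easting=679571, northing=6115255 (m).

Column index: ⌊(679571 − 606814) / 9863⌋ = ⌊7.377⌋ = 7 → column H
Row offset from origin: ⌊(6115255 − 6067278) / 14160⌋ = ⌊3.388⌋ = 3 → row 3

H3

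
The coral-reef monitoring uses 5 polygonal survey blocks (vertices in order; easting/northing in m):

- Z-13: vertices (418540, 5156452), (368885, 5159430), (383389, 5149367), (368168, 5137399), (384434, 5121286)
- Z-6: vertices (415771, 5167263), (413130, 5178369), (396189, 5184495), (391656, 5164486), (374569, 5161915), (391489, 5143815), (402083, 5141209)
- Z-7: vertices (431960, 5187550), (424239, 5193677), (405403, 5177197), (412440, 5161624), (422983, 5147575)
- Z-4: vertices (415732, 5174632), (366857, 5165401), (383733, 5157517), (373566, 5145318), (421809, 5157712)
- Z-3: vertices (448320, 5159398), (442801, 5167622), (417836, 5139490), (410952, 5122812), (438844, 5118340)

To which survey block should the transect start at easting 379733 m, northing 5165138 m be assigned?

Z-4

Cast a ray rightward from (379733, 5165138). For each polygon, the edges (by vertex number in listed order) whose endpoints lie on opposite sides of northing = 5165138, where each meets that height, and whether that is right or left of the point:
Z-13: no edge straddles that height → 0 crossings.
Z-6: 3–4 at easting≈391803.7 (right), 7–1 at easting≈414654.6 (right) → 2 crossings.
Z-7: 3–4 at easting≈410852.1 (right), 5–1 at easting≈426927.0 (right) → 2 crossings.
Z-4: 2–3 at easting≈367420.0 (left), 5–1 at easting≈419141.9 (right) → 1 crossing.
Z-3: 1–2 at easting≈444468.0 (right), 2–3 at easting≈440596.6 (right) → 2 crossings.
Only Z-4 has an odd count, so the point is inside Z-4.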